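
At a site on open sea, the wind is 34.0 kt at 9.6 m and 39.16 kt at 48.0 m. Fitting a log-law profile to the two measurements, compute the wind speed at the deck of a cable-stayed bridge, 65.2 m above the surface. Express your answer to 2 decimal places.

40.14 kt

Log law: V ∝ ln(z/z₀). From the pair, with r = V₁/V₂ = 0.86823,
ln z₀ = (ln z₁ − r·ln z₂)/(1 − r) = (2.2618 − 0.86823×3.8712)/0.13177 = -8.3431 → z₀ = 0.0002380 m
V₃ = V₁ · ln(z₃/z₀)/ln(z₁/z₀) = 34.0 × 12.5205/10.6048 = 40.1419 kt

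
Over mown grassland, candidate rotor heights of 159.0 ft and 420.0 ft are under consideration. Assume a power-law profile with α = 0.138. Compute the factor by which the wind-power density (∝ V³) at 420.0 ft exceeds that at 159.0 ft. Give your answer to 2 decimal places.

Speed ratio: V_B/V_A = (z_B/z_A)^α = (420.0/159.0)^0.138 = (2.6415)^0.138 = 1.14345
Power-density ratio: P_B/P_A = (V_B/V_A)³ = (1.14345)³ = 1.49502

1.50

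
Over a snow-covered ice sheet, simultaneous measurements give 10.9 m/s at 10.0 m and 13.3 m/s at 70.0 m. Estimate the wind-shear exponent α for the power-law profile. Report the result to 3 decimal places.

α ≈ 0.102

Power law: V₂/V₁ = (z₂/z₁)^α ⇒ α = ln(V₂/V₁) / ln(z₂/z₁)
α = ln(13.3/10.9) / ln(70.0/10.0) = ln(1.2202) / ln(7.0000)
  = 0.19900 / 1.94591 = 0.10227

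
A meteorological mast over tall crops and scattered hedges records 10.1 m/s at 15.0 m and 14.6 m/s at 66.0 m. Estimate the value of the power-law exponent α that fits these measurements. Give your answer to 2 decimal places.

Power law: V₂/V₁ = (z₂/z₁)^α ⇒ α = ln(V₂/V₁) / ln(z₂/z₁)
α = ln(14.6/10.1) / ln(66.0/15.0) = ln(1.4455) / ln(4.4000)
  = 0.36849 / 1.48160 = 0.24871

α ≈ 0.25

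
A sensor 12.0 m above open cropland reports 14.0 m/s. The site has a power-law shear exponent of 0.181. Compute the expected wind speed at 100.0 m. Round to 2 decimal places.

Power-law profile: V₂ = V₁ · (z₂/z₁)^α
V₂ = 14.0 × (100.0/12.0)^0.181 = 14.0 × (8.3333)^0.181
    = 14.0 × 1.4678 = 20.5493 m/s

20.55 m/s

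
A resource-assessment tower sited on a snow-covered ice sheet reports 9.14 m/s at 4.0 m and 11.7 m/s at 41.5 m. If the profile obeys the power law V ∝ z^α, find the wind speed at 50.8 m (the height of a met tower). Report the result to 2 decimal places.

First find α: α = ln(V₂/V₁)/ln(z₂/z₁) = ln(11.7/9.14)/ln(41.5/4.0) = 0.24693/2.33940 = 0.1056
Extrapolate from 41.5 m to 50.8 m: V₃ = 11.7 × (50.8/41.5)^0.1056 = 11.7 × 1.0216 = 11.9524 m/s

11.95 m/s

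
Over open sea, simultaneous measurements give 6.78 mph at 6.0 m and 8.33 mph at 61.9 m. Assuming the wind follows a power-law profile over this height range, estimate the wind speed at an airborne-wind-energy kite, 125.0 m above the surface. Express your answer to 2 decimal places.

8.86 mph

First find α: α = ln(V₂/V₁)/ln(z₂/z₁) = ln(8.33/6.78)/ln(61.9/6.0) = 0.20589/2.33376 = 0.0882
Extrapolate from 61.9 m to 125.0 m: V₃ = 8.33 × (125.0/61.9)^0.0882 = 8.33 × 1.0640 = 8.8628 mph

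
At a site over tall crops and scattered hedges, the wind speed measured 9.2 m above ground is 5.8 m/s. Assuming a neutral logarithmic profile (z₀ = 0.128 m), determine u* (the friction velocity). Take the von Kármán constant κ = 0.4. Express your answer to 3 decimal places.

Log law: V(z) = (u*/κ) · ln(z/z₀) ⇒ u* = κ · V / ln(z/z₀)
u* = 0.4 × 5.8 / ln(9.2/0.128) = 0.4 × 5.8 / 4.2749
   = 2.3200 / 4.2749 = 0.5427 m/s

u* ≈ 0.543 m/s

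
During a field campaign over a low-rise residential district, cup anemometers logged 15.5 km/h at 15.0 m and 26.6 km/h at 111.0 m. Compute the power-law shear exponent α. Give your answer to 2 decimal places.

Power law: V₂/V₁ = (z₂/z₁)^α ⇒ α = ln(V₂/V₁) / ln(z₂/z₁)
α = ln(26.6/15.5) / ln(111.0/15.0) = ln(1.7161) / ln(7.4000)
  = 0.54007 / 2.00148 = 0.26984

α ≈ 0.27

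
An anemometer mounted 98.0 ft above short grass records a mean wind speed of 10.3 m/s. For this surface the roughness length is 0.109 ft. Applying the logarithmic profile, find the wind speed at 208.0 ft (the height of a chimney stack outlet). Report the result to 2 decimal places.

Log law: V(z) ∝ ln(z/z₀), so V₂/V₁ = ln(z₂/z₀) / ln(z₁/z₀).
ln(208.0/0.109) = 7.5539, ln(98.0/0.109) = 6.8014
V₂ = 10.3 × 7.5539/6.8014 = 10.3 × 1.1106 = 11.4397 m/s

11.44 m/s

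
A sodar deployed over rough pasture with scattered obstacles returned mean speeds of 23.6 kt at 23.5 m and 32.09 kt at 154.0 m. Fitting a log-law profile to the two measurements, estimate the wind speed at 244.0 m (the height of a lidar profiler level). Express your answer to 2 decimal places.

Log law: V ∝ ln(z/z₀). From the pair, with r = V₁/V₂ = 0.73543,
ln z₀ = (ln z₁ − r·ln z₂)/(1 − r) = (3.1570 − 0.73543×5.0370)/0.26457 = -2.0688 → z₀ = 0.1263 m
V₃ = V₁ · ln(z₃/z₀)/ln(z₁/z₀) = 23.6 × 7.5659/5.2258 = 34.1684 kt

34.17 kt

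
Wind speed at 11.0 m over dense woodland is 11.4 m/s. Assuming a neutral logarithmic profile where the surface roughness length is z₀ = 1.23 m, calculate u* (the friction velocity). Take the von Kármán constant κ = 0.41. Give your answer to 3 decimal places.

u* ≈ 2.133 m/s

Log law: V(z) = (u*/κ) · ln(z/z₀) ⇒ u* = κ · V / ln(z/z₀)
u* = 0.41 × 11.4 / ln(11.0/1.23) = 0.41 × 11.4 / 2.1909
   = 4.6740 / 2.1909 = 2.1334 m/s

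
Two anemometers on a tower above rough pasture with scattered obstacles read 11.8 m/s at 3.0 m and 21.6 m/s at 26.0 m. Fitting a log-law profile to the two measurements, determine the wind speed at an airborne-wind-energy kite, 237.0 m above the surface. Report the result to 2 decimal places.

31.63 m/s

Log law: V ∝ ln(z/z₀). From the pair, with r = V₁/V₂ = 0.54630,
ln z₀ = (ln z₁ − r·ln z₂)/(1 − r) = (1.0986 − 0.54630×3.2581)/0.45370 = -1.5016 → z₀ = 0.2228 m
V₃ = V₁ · ln(z₃/z₀)/ln(z₁/z₀) = 11.8 × 6.9696/2.6002 = 31.6291 m/s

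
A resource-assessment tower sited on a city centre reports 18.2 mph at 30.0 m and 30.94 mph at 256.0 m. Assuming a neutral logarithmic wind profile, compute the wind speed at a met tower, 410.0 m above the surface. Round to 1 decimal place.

33.7 mph

Log law: V ∝ ln(z/z₀). From the pair, with r = V₁/V₂ = 0.58824,
ln z₀ = (ln z₁ − r·ln z₂)/(1 − r) = (3.4012 − 0.58824×5.5452)/0.41176 = 0.3384 → z₀ = 1.403 m
V₃ = V₁ · ln(z₃/z₀)/ln(z₁/z₀) = 18.2 × 5.6778/3.0628 = 33.7387 mph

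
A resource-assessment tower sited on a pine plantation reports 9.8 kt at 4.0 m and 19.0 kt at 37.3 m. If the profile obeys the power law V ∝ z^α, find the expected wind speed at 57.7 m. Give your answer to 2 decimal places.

21.62 kt

First find α: α = ln(V₂/V₁)/ln(z₂/z₁) = ln(19.0/9.8)/ln(37.3/4.0) = 0.66206/2.23270 = 0.2965
Extrapolate from 37.3 m to 57.7 m: V₃ = 19.0 × (57.7/37.3)^0.2965 = 19.0 × 1.1381 = 21.6240 kt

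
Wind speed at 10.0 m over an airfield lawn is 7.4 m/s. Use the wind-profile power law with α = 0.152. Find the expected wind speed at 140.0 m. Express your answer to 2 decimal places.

Power-law profile: V₂ = V₁ · (z₂/z₁)^α
V₂ = 7.4 × (140.0/10.0)^0.152 = 7.4 × (14.0000)^0.152
    = 7.4 × 1.4935 = 11.0521 m/s

11.05 m/s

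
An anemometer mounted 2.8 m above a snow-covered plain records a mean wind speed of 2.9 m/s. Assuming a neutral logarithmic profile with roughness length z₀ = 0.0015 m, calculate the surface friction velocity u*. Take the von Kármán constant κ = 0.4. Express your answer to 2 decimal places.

Log law: V(z) = (u*/κ) · ln(z/z₀) ⇒ u* = κ · V / ln(z/z₀)
u* = 0.4 × 2.9 / ln(2.8/0.0015) = 0.4 × 2.9 / 7.5319
   = 1.1600 / 7.5319 = 0.1540 m/s

u* ≈ 0.15 m/s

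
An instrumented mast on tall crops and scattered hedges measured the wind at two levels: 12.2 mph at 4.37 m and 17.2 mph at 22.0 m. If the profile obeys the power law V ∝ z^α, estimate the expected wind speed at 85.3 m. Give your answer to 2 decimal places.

First find α: α = ln(V₂/V₁)/ln(z₂/z₁) = ln(17.2/12.2)/ln(22.0/4.37) = 0.34347/1.61628 = 0.2125
Extrapolate from 22.0 m to 85.3 m: V₃ = 17.2 × (85.3/22.0)^0.2125 = 17.2 × 1.3337 = 22.9401 mph

22.94 mph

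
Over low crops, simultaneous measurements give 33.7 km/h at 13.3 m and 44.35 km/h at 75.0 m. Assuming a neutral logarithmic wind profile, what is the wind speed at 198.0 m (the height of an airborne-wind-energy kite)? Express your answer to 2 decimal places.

50.33 km/h

Log law: V ∝ ln(z/z₀). From the pair, with r = V₁/V₂ = 0.75986,
ln z₀ = (ln z₁ − r·ln z₂)/(1 − r) = (2.5878 − 0.75986×4.3175)/0.24014 = -2.8856 → z₀ = 0.05582 m
V₃ = V₁ · ln(z₃/z₀)/ln(z₁/z₀) = 33.7 × 8.1739/5.4734 = 50.3271 km/h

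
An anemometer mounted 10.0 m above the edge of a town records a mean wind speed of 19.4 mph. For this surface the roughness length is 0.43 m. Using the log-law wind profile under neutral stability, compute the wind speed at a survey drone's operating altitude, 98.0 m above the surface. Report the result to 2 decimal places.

Log law: V(z) ∝ ln(z/z₀), so V₂/V₁ = ln(z₂/z₀) / ln(z₁/z₀).
ln(98.0/0.43) = 5.4289, ln(10.0/0.43) = 3.1466
V₂ = 19.4 × 5.4289/3.1466 = 19.4 × 1.7254 = 33.4720 mph

33.47 mph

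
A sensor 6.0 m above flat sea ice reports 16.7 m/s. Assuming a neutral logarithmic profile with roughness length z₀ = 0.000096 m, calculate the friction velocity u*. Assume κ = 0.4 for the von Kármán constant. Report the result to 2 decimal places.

u* ≈ 0.60 m/s

Log law: V(z) = (u*/κ) · ln(z/z₀) ⇒ u* = κ · V / ln(z/z₀)
u* = 0.4 × 16.7 / ln(6.0/0.000096) = 0.4 × 16.7 / 11.0429
   = 6.6800 / 11.0429 = 0.6049 m/s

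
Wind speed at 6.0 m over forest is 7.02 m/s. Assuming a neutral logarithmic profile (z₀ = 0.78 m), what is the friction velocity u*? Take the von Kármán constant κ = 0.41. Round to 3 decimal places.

Log law: V(z) = (u*/κ) · ln(z/z₀) ⇒ u* = κ · V / ln(z/z₀)
u* = 0.41 × 7.02 / ln(6.0/0.78) = 0.41 × 7.02 / 2.0402
   = 2.8782 / 2.0402 = 1.4107 m/s

u* ≈ 1.411 m/s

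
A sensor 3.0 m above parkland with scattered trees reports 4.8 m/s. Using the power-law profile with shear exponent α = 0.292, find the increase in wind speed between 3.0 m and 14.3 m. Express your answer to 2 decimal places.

Power law: V₂ = V₁ · (z₂/z₁)^α = 4.8 × (4.7667)^0.292 = 7.5732 m/s
ΔV = 7.5732 − 4.8 = 2.7732 m/s

2.77 m/s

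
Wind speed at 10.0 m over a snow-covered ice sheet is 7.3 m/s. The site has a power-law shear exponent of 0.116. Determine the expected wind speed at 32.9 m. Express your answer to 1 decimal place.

8.4 m/s

Power-law profile: V₂ = V₁ · (z₂/z₁)^α
V₂ = 7.3 × (32.9/10.0)^0.116 = 7.3 × (3.2900)^0.116
    = 7.3 × 1.1481 = 8.3814 m/s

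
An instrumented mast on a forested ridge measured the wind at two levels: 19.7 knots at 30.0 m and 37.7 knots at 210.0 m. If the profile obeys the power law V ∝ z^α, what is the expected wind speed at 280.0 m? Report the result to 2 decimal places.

41.50 knots

First find α: α = ln(V₂/V₁)/ln(z₂/z₁) = ln(37.7/19.7)/ln(210.0/30.0) = 0.64904/1.94591 = 0.3335
Extrapolate from 210.0 m to 280.0 m: V₃ = 37.7 × (280.0/210.0)^0.3335 = 37.7 × 1.1007 = 41.4967 knots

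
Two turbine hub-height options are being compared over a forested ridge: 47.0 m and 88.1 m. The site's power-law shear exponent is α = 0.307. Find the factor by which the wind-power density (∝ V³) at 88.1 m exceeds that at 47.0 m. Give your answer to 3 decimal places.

Speed ratio: V_B/V_A = (z_B/z_A)^α = (88.1/47.0)^0.307 = (1.8745)^0.307 = 1.21276
Power-density ratio: P_B/P_A = (V_B/V_A)³ = (1.21276)³ = 1.78370

1.784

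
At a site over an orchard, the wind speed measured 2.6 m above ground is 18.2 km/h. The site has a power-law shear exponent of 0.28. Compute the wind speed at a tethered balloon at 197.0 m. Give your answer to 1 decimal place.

Power-law profile: V₂ = V₁ · (z₂/z₁)^α
V₂ = 18.2 × (197.0/2.6)^0.28 = 18.2 × (75.7692)^0.28
    = 18.2 × 3.3594 = 61.1406 km/h

61.1 km/h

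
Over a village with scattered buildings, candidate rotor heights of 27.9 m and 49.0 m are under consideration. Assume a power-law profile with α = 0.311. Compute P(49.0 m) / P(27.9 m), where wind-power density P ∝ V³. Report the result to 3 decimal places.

1.691

Speed ratio: V_B/V_A = (z_B/z_A)^α = (49.0/27.9)^0.311 = (1.7563)^0.311 = 1.19143
Power-density ratio: P_B/P_A = (V_B/V_A)³ = (1.19143)³ = 1.69124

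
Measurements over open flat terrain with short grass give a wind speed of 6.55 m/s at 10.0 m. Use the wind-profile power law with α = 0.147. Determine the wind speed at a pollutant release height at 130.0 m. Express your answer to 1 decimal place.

9.5 m/s

Power-law profile: V₂ = V₁ · (z₂/z₁)^α
V₂ = 6.55 × (130.0/10.0)^0.147 = 6.55 × (13.0000)^0.147
    = 6.55 × 1.4580 = 9.5497 m/s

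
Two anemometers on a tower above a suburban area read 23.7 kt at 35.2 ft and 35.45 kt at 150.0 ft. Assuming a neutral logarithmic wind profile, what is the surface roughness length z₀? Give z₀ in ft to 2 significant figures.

z₀ ≈ 1.9 ft

Log law: V(z) ∝ ln(z/z₀). With r = V₁/V₂ = 23.7/35.45 = 0.66855,
r · ln(z₂/z₀) = ln(z₁/z₀) ⇒ ln z₀ = (ln z₁ − r·ln z₂)/(1 − r)
ln z₀ = (3.56105 − 0.66855×5.01064) / 0.33145 = 0.6372
z₀ = exp(0.6372) = 1.891 ft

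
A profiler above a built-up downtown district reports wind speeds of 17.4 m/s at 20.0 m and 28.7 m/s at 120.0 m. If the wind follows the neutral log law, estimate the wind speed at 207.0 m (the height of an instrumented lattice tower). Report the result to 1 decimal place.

Log law: V ∝ ln(z/z₀). From the pair, with r = V₁/V₂ = 0.60627,
ln z₀ = (ln z₁ − r·ln z₂)/(1 − r) = (2.9957 − 0.60627×4.7875)/0.39373 = 0.2367 → z₀ = 1.267 m
V₃ = V₁ · ln(z₃/z₀)/ln(z₁/z₀) = 17.4 × 5.0960/2.7590 = 32.1386 m/s

32.1 m/s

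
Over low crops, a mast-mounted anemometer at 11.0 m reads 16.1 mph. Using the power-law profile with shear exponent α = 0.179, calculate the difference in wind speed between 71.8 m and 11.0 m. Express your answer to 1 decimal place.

Power law: V₂ = V₁ · (z₂/z₁)^α = 16.1 × (6.5273)^0.179 = 22.5249 mph
ΔV = 22.5249 − 16.1 = 6.4249 mph

6.4 mph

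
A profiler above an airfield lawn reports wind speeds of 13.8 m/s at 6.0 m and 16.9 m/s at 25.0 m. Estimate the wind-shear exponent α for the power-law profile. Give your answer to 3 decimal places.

Power law: V₂/V₁ = (z₂/z₁)^α ⇒ α = ln(V₂/V₁) / ln(z₂/z₁)
α = ln(16.9/13.8) / ln(25.0/6.0) = ln(1.2246) / ln(4.1667)
  = 0.20265 / 1.42712 = 0.14200

α ≈ 0.142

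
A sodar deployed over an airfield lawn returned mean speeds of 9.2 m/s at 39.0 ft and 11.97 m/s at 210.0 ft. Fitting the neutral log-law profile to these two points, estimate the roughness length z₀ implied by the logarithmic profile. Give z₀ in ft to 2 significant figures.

Log law: V(z) ∝ ln(z/z₀). With r = V₁/V₂ = 9.2/11.97 = 0.76859,
r · ln(z₂/z₀) = ln(z₁/z₀) ⇒ ln z₀ = (ln z₁ − r·ln z₂)/(1 − r)
ln z₀ = (3.66356 − 0.76859×5.34711) / 0.23141 = -1.9280
z₀ = exp(-1.9280) = 0.1454 ft

z₀ ≈ 0.15 ft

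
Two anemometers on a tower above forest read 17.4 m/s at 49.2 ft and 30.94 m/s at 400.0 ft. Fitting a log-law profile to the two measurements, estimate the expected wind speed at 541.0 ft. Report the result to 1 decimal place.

32.9 m/s

Log law: V ∝ ln(z/z₀). From the pair, with r = V₁/V₂ = 0.56238,
ln z₀ = (ln z₁ − r·ln z₂)/(1 − r) = (3.8959 − 0.56238×5.9915)/0.43762 = 1.2029 → z₀ = 3.330 ft
V₃ = V₁ · ln(z₃/z₀)/ln(z₁/z₀) = 17.4 × 5.0905/2.6930 = 32.8910 m/s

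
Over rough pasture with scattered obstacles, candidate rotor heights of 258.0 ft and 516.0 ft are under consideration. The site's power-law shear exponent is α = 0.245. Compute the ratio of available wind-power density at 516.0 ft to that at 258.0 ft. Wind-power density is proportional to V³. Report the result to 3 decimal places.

Speed ratio: V_B/V_A = (z_B/z_A)^α = (516.0/258.0)^0.245 = (2.0000)^0.245 = 1.18509
Power-density ratio: P_B/P_A = (V_B/V_A)³ = (1.18509)³ = 1.66440

1.664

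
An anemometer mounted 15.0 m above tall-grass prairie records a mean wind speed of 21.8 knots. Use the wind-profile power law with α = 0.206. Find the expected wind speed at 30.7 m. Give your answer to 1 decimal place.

25.3 knots

Power-law profile: V₂ = V₁ · (z₂/z₁)^α
V₂ = 21.8 × (30.7/15.0)^0.206 = 21.8 × (2.0467)^0.206
    = 21.8 × 1.1590 = 25.2658 knots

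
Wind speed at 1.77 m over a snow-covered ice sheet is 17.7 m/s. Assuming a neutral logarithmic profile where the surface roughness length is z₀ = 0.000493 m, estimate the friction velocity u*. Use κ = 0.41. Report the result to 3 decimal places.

u* ≈ 0.887 m/s

Log law: V(z) = (u*/κ) · ln(z/z₀) ⇒ u* = κ · V / ln(z/z₀)
u* = 0.41 × 17.7 / ln(1.77/0.000493) = 0.41 × 17.7 / 8.1860
   = 7.2570 / 8.1860 = 0.8865 m/s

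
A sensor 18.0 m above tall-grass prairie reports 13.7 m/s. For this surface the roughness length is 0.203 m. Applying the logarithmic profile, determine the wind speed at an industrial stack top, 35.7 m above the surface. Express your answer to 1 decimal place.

Log law: V(z) ∝ ln(z/z₀), so V₂/V₁ = ln(z₂/z₀) / ln(z₁/z₀).
ln(35.7/0.203) = 5.1697, ln(18.0/0.203) = 4.4849
V₂ = 13.7 × 5.1697/4.4849 = 13.7 × 1.1527 = 15.7918 m/s

15.8 m/s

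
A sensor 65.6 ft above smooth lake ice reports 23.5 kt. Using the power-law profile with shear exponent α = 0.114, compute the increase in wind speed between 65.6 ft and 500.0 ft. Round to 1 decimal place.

Power law: V₂ = V₁ · (z₂/z₁)^α = 23.5 × (7.6220)^0.114 = 29.6226 kt
ΔV = 29.6226 − 23.5 = 6.1226 kt

6.1 kt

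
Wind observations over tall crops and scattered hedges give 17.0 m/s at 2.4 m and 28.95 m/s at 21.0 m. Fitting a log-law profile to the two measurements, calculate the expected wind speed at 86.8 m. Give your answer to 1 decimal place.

Log law: V ∝ ln(z/z₀). From the pair, with r = V₁/V₂ = 0.58722,
ln z₀ = (ln z₁ − r·ln z₂)/(1 − r) = (0.8755 − 0.58722×3.0445)/0.41278 = -2.2102 → z₀ = 0.1097 m
V₃ = V₁ · ln(z₃/z₀)/ln(z₁/z₀) = 17.0 × 6.6738/3.0857 = 36.7682 m/s

36.8 m/s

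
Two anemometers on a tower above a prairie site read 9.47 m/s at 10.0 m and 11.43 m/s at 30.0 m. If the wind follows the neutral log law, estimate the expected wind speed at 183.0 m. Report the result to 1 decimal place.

Log law: V ∝ ln(z/z₀). From the pair, with r = V₁/V₂ = 0.82852,
ln z₀ = (ln z₁ − r·ln z₂)/(1 − r) = (2.3026 − 0.82852×3.4012)/0.17148 = -3.0055 → z₀ = 0.04951 m
V₃ = V₁ · ln(z₃/z₀)/ln(z₁/z₀) = 9.47 × 8.2150/5.3081 = 14.6561 m/s

14.7 m/s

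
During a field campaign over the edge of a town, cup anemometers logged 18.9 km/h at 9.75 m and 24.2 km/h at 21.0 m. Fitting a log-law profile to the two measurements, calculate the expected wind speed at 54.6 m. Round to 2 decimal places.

Log law: V ∝ ln(z/z₀). From the pair, with r = V₁/V₂ = 0.78099,
ln z₀ = (ln z₁ − r·ln z₂)/(1 − r) = (2.2773 − 0.78099×3.0445)/0.21901 = -0.4588 → z₀ = 0.6320 m
V₃ = V₁ · ln(z₃/z₀)/ln(z₁/z₀) = 18.9 × 4.4588/2.7361 = 30.8004 km/h

30.80 km/h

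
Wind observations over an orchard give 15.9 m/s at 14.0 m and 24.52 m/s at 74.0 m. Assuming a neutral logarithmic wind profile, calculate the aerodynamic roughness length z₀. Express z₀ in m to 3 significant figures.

Log law: V(z) ∝ ln(z/z₀). With r = V₁/V₂ = 15.9/24.52 = 0.64845,
r · ln(z₂/z₀) = ln(z₁/z₀) ⇒ ln z₀ = (ln z₁ − r·ln z₂)/(1 − r)
ln z₀ = (2.63906 − 0.64845×4.30407) / 0.35155 = -0.4321
z₀ = exp(-0.4321) = 0.6491 m

z₀ ≈ 0.649 m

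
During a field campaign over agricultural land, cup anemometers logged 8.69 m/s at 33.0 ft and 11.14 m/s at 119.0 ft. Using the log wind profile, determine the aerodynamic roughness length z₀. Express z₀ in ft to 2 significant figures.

z₀ ≈ 0.35 ft

Log law: V(z) ∝ ln(z/z₀). With r = V₁/V₂ = 8.69/11.14 = 0.78007,
r · ln(z₂/z₀) = ln(z₁/z₀) ⇒ ln z₀ = (ln z₁ − r·ln z₂)/(1 − r)
ln z₀ = (3.49651 − 0.78007×4.77912) / 0.21993 = -1.0529
z₀ = exp(-1.0529) = 0.3489 ft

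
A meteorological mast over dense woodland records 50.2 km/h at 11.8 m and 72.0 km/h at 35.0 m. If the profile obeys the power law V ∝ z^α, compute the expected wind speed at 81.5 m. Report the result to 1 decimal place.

First find α: α = ln(V₂/V₁)/ln(z₂/z₁) = ln(72.0/50.2)/ln(35.0/11.8) = 0.36065/1.08725 = 0.3317
Extrapolate from 35.0 m to 81.5 m: V₃ = 72.0 × (81.5/35.0)^0.3317 = 72.0 × 1.3236 = 95.3015 km/h

95.3 km/h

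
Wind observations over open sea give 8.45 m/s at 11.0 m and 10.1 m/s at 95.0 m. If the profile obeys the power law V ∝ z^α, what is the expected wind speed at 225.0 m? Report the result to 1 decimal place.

10.8 m/s

First find α: α = ln(V₂/V₁)/ln(z₂/z₁) = ln(10.1/8.45)/ln(95.0/11.0) = 0.17837/2.15598 = 0.0827
Extrapolate from 95.0 m to 225.0 m: V₃ = 10.1 × (225.0/95.0)^0.0827 = 10.1 × 1.0739 = 10.8468 m/s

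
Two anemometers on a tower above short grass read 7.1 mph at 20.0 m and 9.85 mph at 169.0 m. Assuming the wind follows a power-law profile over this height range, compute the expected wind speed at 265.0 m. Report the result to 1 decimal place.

First find α: α = ln(V₂/V₁)/ln(z₂/z₁) = ln(9.85/7.1)/ln(169.0/20.0) = 0.32738/2.13417 = 0.1534
Extrapolate from 169.0 m to 265.0 m: V₃ = 9.85 × (265.0/169.0)^0.1534 = 9.85 × 1.0714 = 10.5537 mph

10.6 mph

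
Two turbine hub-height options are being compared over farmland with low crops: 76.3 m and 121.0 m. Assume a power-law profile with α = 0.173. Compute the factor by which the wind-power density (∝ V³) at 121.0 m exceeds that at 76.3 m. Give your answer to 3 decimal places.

Speed ratio: V_B/V_A = (z_B/z_A)^α = (121.0/76.3)^0.173 = (1.5858)^0.173 = 1.08304
Power-density ratio: P_B/P_A = (V_B/V_A)³ = (1.08304)³ = 1.27039

1.270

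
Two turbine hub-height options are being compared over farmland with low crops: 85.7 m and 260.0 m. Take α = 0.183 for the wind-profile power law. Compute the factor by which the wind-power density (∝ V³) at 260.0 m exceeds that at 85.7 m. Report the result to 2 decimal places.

1.84

Speed ratio: V_B/V_A = (z_B/z_A)^α = (260.0/85.7)^0.183 = (3.0338)^0.183 = 1.22519
Power-density ratio: P_B/P_A = (V_B/V_A)³ = (1.22519)³ = 1.83914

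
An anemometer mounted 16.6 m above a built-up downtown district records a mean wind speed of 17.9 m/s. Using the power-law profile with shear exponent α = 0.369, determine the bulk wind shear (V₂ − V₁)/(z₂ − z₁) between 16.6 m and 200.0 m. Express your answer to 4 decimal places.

0.1469 m/s/m

Power law: V₂ = V₁ · (z₂/z₁)^α = 17.9 × (12.0482)^0.369 = 44.8449 m/s
ΔV/Δz = (44.8449 − 17.9)/(200.0 − 16.6) = 26.9449/183.4000 = 0.14692 m/s/m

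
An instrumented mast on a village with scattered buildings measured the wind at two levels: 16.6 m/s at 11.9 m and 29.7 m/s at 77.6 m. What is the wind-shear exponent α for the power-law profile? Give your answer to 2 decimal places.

α ≈ 0.31

Power law: V₂/V₁ = (z₂/z₁)^α ⇒ α = ln(V₂/V₁) / ln(z₂/z₁)
α = ln(29.7/16.6) / ln(77.6/11.9) = ln(1.7892) / ln(6.5210)
  = 0.58174 / 1.87503 = 0.31026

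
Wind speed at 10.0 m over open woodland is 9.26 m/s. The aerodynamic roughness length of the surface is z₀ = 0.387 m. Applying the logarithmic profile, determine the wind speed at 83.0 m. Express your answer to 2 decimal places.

Log law: V(z) ∝ ln(z/z₀), so V₂/V₁ = ln(z₂/z₀) / ln(z₁/z₀).
ln(83.0/0.387) = 5.3682, ln(10.0/0.387) = 3.2519
V₂ = 9.26 × 5.3682/3.2519 = 9.26 × 1.6508 = 15.2861 m/s

15.29 m/s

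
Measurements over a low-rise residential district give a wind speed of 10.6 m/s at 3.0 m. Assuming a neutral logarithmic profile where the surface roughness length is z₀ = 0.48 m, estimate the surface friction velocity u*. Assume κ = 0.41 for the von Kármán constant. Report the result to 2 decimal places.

Log law: V(z) = (u*/κ) · ln(z/z₀) ⇒ u* = κ · V / ln(z/z₀)
u* = 0.41 × 10.6 / ln(3.0/0.48) = 0.41 × 10.6 / 1.8326
   = 4.3460 / 1.8326 = 2.3715 m/s

u* ≈ 2.37 m/s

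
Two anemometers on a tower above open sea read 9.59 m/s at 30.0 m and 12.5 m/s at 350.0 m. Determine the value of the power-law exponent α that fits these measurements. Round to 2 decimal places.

Power law: V₂/V₁ = (z₂/z₁)^α ⇒ α = ln(V₂/V₁) / ln(z₂/z₁)
α = ln(12.5/9.59) / ln(350.0/30.0) = ln(1.3034) / ln(11.6667)
  = 0.26501 / 2.45674 = 0.10787

α ≈ 0.11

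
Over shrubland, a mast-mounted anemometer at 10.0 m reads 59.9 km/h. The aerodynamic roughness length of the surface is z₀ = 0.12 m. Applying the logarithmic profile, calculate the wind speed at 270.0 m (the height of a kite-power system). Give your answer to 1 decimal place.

Log law: V(z) ∝ ln(z/z₀), so V₂/V₁ = ln(z₂/z₀) / ln(z₁/z₀).
ln(270.0/0.12) = 7.7187, ln(10.0/0.12) = 4.4228
V₂ = 59.9 × 7.7187/4.4228 = 59.9 × 1.7452 = 104.5365 km/h

104.5 km/h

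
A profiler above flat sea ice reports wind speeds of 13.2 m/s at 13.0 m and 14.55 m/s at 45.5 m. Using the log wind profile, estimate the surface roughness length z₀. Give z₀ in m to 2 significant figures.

Log law: V(z) ∝ ln(z/z₀). With r = V₁/V₂ = 13.2/14.55 = 0.90722,
r · ln(z₂/z₀) = ln(z₁/z₀) ⇒ ln z₀ = (ln z₁ − r·ln z₂)/(1 − r)
ln z₀ = (2.56495 − 0.90722×3.81771) / 0.09278 = -9.6843
z₀ = exp(-9.6843) = 0.00006225 m

z₀ ≈ 0.000062 m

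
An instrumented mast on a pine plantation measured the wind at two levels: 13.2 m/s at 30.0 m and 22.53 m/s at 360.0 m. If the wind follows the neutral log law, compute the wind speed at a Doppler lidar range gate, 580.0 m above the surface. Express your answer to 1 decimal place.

24.3 m/s

Log law: V ∝ ln(z/z₀). From the pair, with r = V₁/V₂ = 0.58589,
ln z₀ = (ln z₁ − r·ln z₂)/(1 − r) = (3.4012 − 0.58589×5.8861)/0.41411 = -0.1144 → z₀ = 0.8919 m
V₃ = V₁ · ln(z₃/z₀)/ln(z₁/z₀) = 13.2 × 6.4775/3.5156 = 24.3207 m/s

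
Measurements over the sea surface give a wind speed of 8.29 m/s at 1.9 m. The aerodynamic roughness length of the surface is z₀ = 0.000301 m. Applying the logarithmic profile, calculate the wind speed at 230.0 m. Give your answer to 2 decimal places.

12.83 m/s

Log law: V(z) ∝ ln(z/z₀), so V₂/V₁ = ln(z₂/z₀) / ln(z₁/z₀).
ln(230.0/0.000301) = 13.5465, ln(1.9/0.000301) = 8.7503
V₂ = 8.29 × 13.5465/8.7503 = 8.29 × 1.5481 = 12.8339 m/s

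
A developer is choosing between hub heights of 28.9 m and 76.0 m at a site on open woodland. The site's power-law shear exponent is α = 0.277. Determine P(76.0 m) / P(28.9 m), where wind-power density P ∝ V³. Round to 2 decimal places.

Speed ratio: V_B/V_A = (z_B/z_A)^α = (76.0/28.9)^0.277 = (2.6298)^0.277 = 1.30712
Power-density ratio: P_B/P_A = (V_B/V_A)³ = (1.30712)³ = 2.23332

2.23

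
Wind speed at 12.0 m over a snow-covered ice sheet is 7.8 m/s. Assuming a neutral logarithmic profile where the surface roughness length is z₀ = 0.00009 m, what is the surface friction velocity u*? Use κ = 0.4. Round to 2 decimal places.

u* ≈ 0.26 m/s

Log law: V(z) = (u*/κ) · ln(z/z₀) ⇒ u* = κ · V / ln(z/z₀)
u* = 0.4 × 7.8 / ln(12.0/0.00009) = 0.4 × 7.8 / 11.8006
   = 3.1200 / 11.8006 = 0.2644 m/s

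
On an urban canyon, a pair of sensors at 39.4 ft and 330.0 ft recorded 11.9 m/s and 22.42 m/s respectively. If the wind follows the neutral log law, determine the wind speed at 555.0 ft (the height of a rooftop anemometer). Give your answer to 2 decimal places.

Log law: V ∝ ln(z/z₀). From the pair, with r = V₁/V₂ = 0.53078,
ln z₀ = (ln z₁ − r·ln z₂)/(1 − r) = (3.6738 − 0.53078×5.7991)/0.46922 = 1.2696 → z₀ = 3.560 ft
V₃ = V₁ · ln(z₃/z₀)/ln(z₁/z₀) = 11.9 × 5.0493/2.4041 = 24.9933 m/s

24.99 m/s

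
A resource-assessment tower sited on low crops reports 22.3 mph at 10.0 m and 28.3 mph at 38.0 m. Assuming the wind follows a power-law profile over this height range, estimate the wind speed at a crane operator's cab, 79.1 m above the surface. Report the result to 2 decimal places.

32.26 mph

First find α: α = ln(V₂/V₁)/ln(z₂/z₁) = ln(28.3/22.3)/ln(38.0/10.0) = 0.23828/1.33500 = 0.1785
Extrapolate from 38.0 m to 79.1 m: V₃ = 28.3 × (79.1/38.0)^0.1785 = 28.3 × 1.1398 = 32.2563 mph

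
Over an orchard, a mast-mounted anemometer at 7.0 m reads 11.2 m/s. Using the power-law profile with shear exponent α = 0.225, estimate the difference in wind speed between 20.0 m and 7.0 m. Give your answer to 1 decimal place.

3.0 m/s

Power law: V₂ = V₁ · (z₂/z₁)^α = 11.2 × (2.8571)^0.225 = 14.1841 m/s
ΔV = 14.1841 − 11.2 = 2.9841 m/s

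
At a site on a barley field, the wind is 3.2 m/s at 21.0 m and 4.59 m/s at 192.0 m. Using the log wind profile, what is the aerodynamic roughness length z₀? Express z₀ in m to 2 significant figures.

z₀ ≈ 0.13 m

Log law: V(z) ∝ ln(z/z₀). With r = V₁/V₂ = 3.2/4.59 = 0.69717,
r · ln(z₂/z₀) = ln(z₁/z₀) ⇒ ln z₀ = (ln z₁ − r·ln z₂)/(1 − r)
ln z₀ = (3.04452 − 0.69717×5.25750) / 0.30283 = -2.0501
z₀ = exp(-2.0501) = 0.1287 m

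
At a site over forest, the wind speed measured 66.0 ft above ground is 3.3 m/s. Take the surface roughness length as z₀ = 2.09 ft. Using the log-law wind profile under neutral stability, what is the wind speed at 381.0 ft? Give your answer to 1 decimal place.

5.0 m/s

Log law: V(z) ∝ ln(z/z₀), so V₂/V₁ = ln(z₂/z₀) / ln(z₁/z₀).
ln(381.0/2.09) = 5.2056, ln(66.0/2.09) = 3.4525
V₂ = 3.3 × 5.2056/3.4525 = 3.3 × 1.5078 = 4.9757 m/s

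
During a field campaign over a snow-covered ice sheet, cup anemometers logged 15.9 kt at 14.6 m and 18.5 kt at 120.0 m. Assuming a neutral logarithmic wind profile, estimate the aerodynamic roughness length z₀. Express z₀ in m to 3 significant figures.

z₀ ≈ 0.0000371 m

Log law: V(z) ∝ ln(z/z₀). With r = V₁/V₂ = 15.9/18.5 = 0.85946,
r · ln(z₂/z₀) = ln(z₁/z₀) ⇒ ln z₀ = (ln z₁ − r·ln z₂)/(1 − r)
ln z₀ = (2.68102 − 0.85946×4.78749) / 0.14054 = -10.2009
z₀ = exp(-10.2009) = 0.00003714 m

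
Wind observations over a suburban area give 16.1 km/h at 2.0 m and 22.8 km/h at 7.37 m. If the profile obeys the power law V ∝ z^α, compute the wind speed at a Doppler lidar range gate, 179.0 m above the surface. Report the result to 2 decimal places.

First find α: α = ln(V₂/V₁)/ln(z₂/z₁) = ln(22.8/16.1)/ln(7.37/2.0) = 0.34794/1.30427 = 0.2668
Extrapolate from 7.37 m to 179.0 m: V₃ = 22.8 × (179.0/7.37)^0.2668 = 22.8 × 2.3420 = 53.3968 km/h

53.40 km/h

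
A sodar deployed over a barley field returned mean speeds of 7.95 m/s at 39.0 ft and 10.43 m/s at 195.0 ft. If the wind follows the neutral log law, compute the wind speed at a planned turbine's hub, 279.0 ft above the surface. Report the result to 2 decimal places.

10.98 m/s

Log law: V ∝ ln(z/z₀). From the pair, with r = V₁/V₂ = 0.76222,
ln z₀ = (ln z₁ − r·ln z₂)/(1 − r) = (3.6636 − 0.76222×5.2730)/0.23778 = -1.4957 → z₀ = 0.2241 ft
V₃ = V₁ · ln(z₃/z₀)/ln(z₁/z₀) = 7.95 × 7.1269/5.1593 = 10.9820 m/s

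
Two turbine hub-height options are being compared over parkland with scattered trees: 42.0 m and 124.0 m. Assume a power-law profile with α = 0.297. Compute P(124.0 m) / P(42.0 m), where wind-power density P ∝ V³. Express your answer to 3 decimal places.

2.624

Speed ratio: V_B/V_A = (z_B/z_A)^α = (124.0/42.0)^0.297 = (2.9524)^0.297 = 1.37924
Power-density ratio: P_B/P_A = (V_B/V_A)³ = (1.37924)³ = 2.62376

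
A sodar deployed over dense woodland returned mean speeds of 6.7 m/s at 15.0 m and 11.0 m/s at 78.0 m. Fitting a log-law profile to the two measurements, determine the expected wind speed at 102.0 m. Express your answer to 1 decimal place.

11.7 m/s

Log law: V ∝ ln(z/z₀). From the pair, with r = V₁/V₂ = 0.60909,
ln z₀ = (ln z₁ − r·ln z₂)/(1 − r) = (2.7081 − 0.60909×4.3567)/0.39091 = 0.1392 → z₀ = 1.149 m
V₃ = V₁ · ln(z₃/z₀)/ln(z₁/z₀) = 6.7 × 4.4858/2.5688 = 11.6997 m/s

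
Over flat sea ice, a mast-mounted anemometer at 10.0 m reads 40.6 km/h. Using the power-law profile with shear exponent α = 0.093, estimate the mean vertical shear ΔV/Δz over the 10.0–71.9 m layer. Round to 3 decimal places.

0.132 km/h/m

Power law: V₂ = V₁ · (z₂/z₁)^α = 40.6 × (7.1900)^0.093 = 48.7755 km/h
ΔV/Δz = (48.7755 − 40.6)/(71.9 − 10.0) = 8.1755/61.9000 = 0.13208 km/h/m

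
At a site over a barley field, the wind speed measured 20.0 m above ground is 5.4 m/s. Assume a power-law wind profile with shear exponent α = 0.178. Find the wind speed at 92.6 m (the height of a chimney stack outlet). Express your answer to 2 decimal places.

Power-law profile: V₂ = V₁ · (z₂/z₁)^α
V₂ = 5.4 × (92.6/20.0)^0.178 = 5.4 × (4.6300)^0.178
    = 5.4 × 1.3136 = 7.0936 m/s

7.09 m/s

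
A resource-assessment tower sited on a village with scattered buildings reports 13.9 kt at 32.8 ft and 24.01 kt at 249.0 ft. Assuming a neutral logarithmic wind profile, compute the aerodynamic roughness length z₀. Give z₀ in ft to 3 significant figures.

Log law: V(z) ∝ ln(z/z₀). With r = V₁/V₂ = 13.9/24.01 = 0.57893,
r · ln(z₂/z₀) = ln(z₁/z₀) ⇒ ln z₀ = (ln z₁ − r·ln z₂)/(1 − r)
ln z₀ = (3.49043 − 0.57893×5.51745) / 0.42107 = 0.7035
z₀ = exp(0.7035) = 2.021 ft

z₀ ≈ 2.02 ft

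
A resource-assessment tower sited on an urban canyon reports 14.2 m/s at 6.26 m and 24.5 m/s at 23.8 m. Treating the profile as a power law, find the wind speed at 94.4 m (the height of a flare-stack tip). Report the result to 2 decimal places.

First find α: α = ln(V₂/V₁)/ln(z₂/z₁) = ln(24.5/14.2)/ln(23.8/6.26) = 0.54543/1.33551 = 0.4084
Extrapolate from 23.8 m to 94.4 m: V₃ = 24.5 × (94.4/23.8)^0.4084 = 24.5 × 1.7555 = 43.0086 m/s

43.01 m/s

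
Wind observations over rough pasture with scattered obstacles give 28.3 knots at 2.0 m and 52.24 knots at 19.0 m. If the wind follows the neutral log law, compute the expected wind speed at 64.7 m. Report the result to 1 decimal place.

Log law: V ∝ ln(z/z₀). From the pair, with r = V₁/V₂ = 0.54173,
ln z₀ = (ln z₁ − r·ln z₂)/(1 − r) = (0.6931 − 0.54173×2.9444)/0.45827 = -1.9682 → z₀ = 0.1397 m
V₃ = V₁ · ln(z₃/z₀)/ln(z₁/z₀) = 28.3 × 6.1379/2.6613 = 65.2699 knots

65.3 knots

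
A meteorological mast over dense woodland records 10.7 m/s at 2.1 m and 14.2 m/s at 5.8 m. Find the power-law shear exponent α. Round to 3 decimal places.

Power law: V₂/V₁ = (z₂/z₁)^α ⇒ α = ln(V₂/V₁) / ln(z₂/z₁)
α = ln(14.2/10.7) / ln(5.8/2.1) = ln(1.3271) / ln(2.7619)
  = 0.28300 / 1.01592 = 0.27856

α ≈ 0.279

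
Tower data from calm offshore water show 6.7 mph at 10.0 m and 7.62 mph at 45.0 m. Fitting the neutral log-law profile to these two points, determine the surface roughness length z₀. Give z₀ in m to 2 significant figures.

Log law: V(z) ∝ ln(z/z₀). With r = V₁/V₂ = 6.7/7.62 = 0.87927,
r · ln(z₂/z₀) = ln(z₁/z₀) ⇒ ln z₀ = (ln z₁ − r·ln z₂)/(1 − r)
ln z₀ = (2.30259 − 0.87927×3.80666) / 0.12073 = -8.6510
z₀ = exp(-8.6510) = 0.0001749 m

z₀ ≈ 0.00017 m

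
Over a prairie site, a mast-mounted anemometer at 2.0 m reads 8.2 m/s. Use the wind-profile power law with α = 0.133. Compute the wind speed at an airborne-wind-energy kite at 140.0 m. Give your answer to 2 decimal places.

14.43 m/s

Power-law profile: V₂ = V₁ · (z₂/z₁)^α
V₂ = 8.2 × (140.0/2.0)^0.133 = 8.2 × (70.0000)^0.133
    = 8.2 × 1.7595 = 14.4282 m/s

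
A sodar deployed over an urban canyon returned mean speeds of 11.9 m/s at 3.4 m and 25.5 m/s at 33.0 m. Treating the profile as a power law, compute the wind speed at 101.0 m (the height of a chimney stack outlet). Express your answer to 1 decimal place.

First find α: α = ln(V₂/V₁)/ln(z₂/z₁) = ln(25.5/11.9)/ln(33.0/3.4) = 0.76214/2.27273 = 0.3353
Extrapolate from 33.0 m to 101.0 m: V₃ = 25.5 × (101.0/33.0)^0.3353 = 25.5 × 1.4552 = 37.1066 m/s

37.1 m/s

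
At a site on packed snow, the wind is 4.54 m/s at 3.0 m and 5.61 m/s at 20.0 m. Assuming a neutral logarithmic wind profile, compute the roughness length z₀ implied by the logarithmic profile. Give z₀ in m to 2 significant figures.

z₀ ≈ 0.00096 m

Log law: V(z) ∝ ln(z/z₀). With r = V₁/V₂ = 4.54/5.61 = 0.80927,
r · ln(z₂/z₀) = ln(z₁/z₀) ⇒ ln z₀ = (ln z₁ − r·ln z₂)/(1 − r)
ln z₀ = (1.09861 − 0.80927×2.99573) / 0.19073 = -6.9509
z₀ = exp(-6.9509) = 0.0009578 m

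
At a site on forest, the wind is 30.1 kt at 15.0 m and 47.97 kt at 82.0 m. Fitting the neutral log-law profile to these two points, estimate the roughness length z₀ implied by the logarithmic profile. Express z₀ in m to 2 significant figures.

Log law: V(z) ∝ ln(z/z₀). With r = V₁/V₂ = 30.1/47.97 = 0.62748,
r · ln(z₂/z₀) = ln(z₁/z₀) ⇒ ln z₀ = (ln z₁ − r·ln z₂)/(1 − r)
ln z₀ = (2.70805 − 0.62748×4.40672) / 0.37252 = -0.1532
z₀ = exp(-0.1532) = 0.8580 m

z₀ ≈ 0.86 m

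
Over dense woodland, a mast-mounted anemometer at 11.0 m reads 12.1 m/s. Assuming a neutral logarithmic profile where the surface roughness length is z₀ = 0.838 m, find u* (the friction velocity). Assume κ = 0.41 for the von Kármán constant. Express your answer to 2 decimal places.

Log law: V(z) = (u*/κ) · ln(z/z₀) ⇒ u* = κ · V / ln(z/z₀)
u* = 0.41 × 12.1 / ln(11.0/0.838) = 0.41 × 12.1 / 2.5746
   = 4.9610 / 2.5746 = 1.9269 m/s

u* ≈ 1.93 m/s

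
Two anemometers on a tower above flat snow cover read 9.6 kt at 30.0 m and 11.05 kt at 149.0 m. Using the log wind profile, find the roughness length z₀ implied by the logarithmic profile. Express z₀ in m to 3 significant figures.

z₀ ≈ 0.000739 m

Log law: V(z) ∝ ln(z/z₀). With r = V₁/V₂ = 9.6/11.05 = 0.86878,
r · ln(z₂/z₀) = ln(z₁/z₀) ⇒ ln z₀ = (ln z₁ − r·ln z₂)/(1 − r)
ln z₀ = (3.40120 − 0.86878×5.00395) / 0.13122 = -7.2101
z₀ = exp(-7.2101) = 0.0007391 m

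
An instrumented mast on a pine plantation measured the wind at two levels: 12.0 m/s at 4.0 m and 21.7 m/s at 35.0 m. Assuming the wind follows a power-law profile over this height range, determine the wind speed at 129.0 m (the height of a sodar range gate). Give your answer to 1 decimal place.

31.0 m/s

First find α: α = ln(V₂/V₁)/ln(z₂/z₁) = ln(21.7/12.0)/ln(35.0/4.0) = 0.59241/2.16905 = 0.2731
Extrapolate from 35.0 m to 129.0 m: V₃ = 21.7 × (129.0/35.0)^0.2731 = 21.7 × 1.4280 = 30.9875 m/s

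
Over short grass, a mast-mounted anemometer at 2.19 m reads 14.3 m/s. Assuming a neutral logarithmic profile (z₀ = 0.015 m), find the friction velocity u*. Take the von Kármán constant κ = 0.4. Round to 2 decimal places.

Log law: V(z) = (u*/κ) · ln(z/z₀) ⇒ u* = κ · V / ln(z/z₀)
u* = 0.4 × 14.3 / ln(2.19/0.015) = 0.4 × 14.3 / 4.9836
   = 5.7200 / 4.9836 = 1.1478 m/s

u* ≈ 1.15 m/s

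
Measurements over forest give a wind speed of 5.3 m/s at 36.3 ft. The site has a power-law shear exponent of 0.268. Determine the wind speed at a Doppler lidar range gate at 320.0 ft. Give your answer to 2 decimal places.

9.50 m/s

Power-law profile: V₂ = V₁ · (z₂/z₁)^α
V₂ = 5.3 × (320.0/36.3)^0.268 = 5.3 × (8.8154)^0.268
    = 5.3 × 1.7919 = 9.4973 m/s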